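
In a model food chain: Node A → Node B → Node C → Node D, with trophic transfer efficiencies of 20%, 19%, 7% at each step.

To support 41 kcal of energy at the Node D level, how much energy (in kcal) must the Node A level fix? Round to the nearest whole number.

Cumulative transfer efficiency: 0.2 × 0.19 × 0.07 = 0.00266
Node A energy = 41 / 0.00266 = 15414 kcal

15414 kcal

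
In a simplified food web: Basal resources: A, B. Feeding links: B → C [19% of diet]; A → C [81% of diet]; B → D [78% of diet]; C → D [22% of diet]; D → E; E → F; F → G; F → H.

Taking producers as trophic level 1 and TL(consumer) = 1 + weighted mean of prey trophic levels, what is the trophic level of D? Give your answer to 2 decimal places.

C: 1 + (0.19×1 + 0.81×1) = 2
D: 1 + (0.78×1 + 0.22×2) = 2.22
E: 1 + 2.22 = 3.22
F: 1 + 3.22 = 4.22
G: 1 + 4.22 = 5.22
H: 1 + 4.22 = 5.22

2.22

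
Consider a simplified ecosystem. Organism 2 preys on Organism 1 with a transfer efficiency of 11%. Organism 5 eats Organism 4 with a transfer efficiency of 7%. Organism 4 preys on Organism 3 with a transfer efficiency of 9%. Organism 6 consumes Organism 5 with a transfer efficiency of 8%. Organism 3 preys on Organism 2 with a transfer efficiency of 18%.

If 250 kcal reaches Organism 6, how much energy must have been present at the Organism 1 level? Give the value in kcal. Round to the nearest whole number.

25052108 kcal

Cumulative transfer efficiency: 0.11 × 0.18 × 0.09 × 0.07 × 0.08 = 0.0000099792
Organism 1 energy = 250 / 0.0000099792 = 25052108 kcal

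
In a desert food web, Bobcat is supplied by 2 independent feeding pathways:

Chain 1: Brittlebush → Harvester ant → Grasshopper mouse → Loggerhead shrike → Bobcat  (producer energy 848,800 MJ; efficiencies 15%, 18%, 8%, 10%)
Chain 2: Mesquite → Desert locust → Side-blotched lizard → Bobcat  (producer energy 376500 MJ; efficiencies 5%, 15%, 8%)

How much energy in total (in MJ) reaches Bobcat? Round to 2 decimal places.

Chain 1: 848800 × 0.15 × 0.18 × 0.08 × 0.1 = 183.3408 MJ
Chain 2: 376500 × 0.05 × 0.15 × 0.08 = 225.9 MJ
Total at Bobcat: 183.3408 + 225.9 = 409.2408 MJ

409.24 MJ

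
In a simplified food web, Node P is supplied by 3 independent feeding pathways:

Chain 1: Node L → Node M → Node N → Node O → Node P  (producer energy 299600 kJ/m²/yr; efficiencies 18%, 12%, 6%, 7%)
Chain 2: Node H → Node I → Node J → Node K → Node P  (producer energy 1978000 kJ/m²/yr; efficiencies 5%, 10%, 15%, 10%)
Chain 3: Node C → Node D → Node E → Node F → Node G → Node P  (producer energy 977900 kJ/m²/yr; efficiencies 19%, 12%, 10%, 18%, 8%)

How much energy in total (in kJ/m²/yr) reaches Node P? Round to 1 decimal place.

207.6 kJ/m²/yr

Chain 1: 299600 × 0.18 × 0.12 × 0.06 × 0.07 = 27.179712 kJ/m²/yr
Chain 2: 1978000 × 0.05 × 0.1 × 0.15 × 0.1 = 148.35 kJ/m²/yr
Chain 3: 977900 × 0.19 × 0.12 × 0.1 × 0.18 × 0.08 = 32.1064128 kJ/m²/yr
Total at Node P: 27.179712 + 148.35 + 32.1064128 = 207.6361248 kJ/m²/yr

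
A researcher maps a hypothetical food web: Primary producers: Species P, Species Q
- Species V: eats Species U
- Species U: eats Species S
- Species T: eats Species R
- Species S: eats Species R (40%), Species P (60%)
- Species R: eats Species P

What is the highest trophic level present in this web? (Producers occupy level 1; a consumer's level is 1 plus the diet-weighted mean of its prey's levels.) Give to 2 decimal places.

4.40

Species R: 1 + 1 = 2
Species S: 1 + (0.4×2 + 0.6×1) = 2.4
Species T: 1 + 2 = 3
Species U: 1 + 2.4 = 3.4
Species V: 1 + 3.4 = 4.4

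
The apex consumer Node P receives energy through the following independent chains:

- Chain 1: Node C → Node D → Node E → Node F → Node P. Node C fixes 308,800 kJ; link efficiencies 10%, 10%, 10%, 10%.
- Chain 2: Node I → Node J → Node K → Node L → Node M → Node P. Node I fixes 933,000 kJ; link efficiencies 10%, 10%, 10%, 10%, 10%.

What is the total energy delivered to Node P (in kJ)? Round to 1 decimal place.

Chain 1: 308800 × 0.1 × 0.1 × 0.1 × 0.1 = 30.88 kJ
Chain 2: 933000 × 0.1 × 0.1 × 0.1 × 0.1 × 0.1 = 9.33 kJ
Total at Node P: 30.88 + 9.33 = 40.21 kJ

40.2 kJ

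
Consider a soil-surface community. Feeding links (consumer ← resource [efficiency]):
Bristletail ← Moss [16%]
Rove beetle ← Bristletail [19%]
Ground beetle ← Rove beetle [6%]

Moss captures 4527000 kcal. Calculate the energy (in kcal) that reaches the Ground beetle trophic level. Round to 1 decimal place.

Bristletail: 4527000 × 0.16 = 724320 kcal
Rove beetle: 724320 × 0.19 = 137620.8 kcal
Ground beetle: 137620.8 × 0.06 = 8257.248 kcal

8257.2 kcal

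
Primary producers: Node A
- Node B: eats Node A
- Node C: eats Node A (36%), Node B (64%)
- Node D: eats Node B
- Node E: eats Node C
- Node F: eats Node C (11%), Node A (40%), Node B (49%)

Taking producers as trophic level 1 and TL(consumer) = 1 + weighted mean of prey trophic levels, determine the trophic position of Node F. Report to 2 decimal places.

2.67

Node B: 1 + 1 = 2
Node C: 1 + (0.36×1 + 0.64×2) = 2.64
Node D: 1 + 2 = 3
Node E: 1 + 2.64 = 3.64
Node F: 1 + (0.11×2.64 + 0.4×1 + 0.49×2) = 2.6704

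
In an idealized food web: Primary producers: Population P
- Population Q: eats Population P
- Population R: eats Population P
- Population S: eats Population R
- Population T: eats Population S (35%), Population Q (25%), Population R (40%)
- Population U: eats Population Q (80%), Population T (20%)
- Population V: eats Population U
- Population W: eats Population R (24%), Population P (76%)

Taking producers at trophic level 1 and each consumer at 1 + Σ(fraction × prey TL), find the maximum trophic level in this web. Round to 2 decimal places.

Population Q: 1 + 1 = 2
Population R: 1 + 1 = 2
Population S: 1 + 2 = 3
Population T: 1 + (0.35×3 + 0.25×2 + 0.4×2) = 3.35
Population U: 1 + (0.8×2 + 0.2×3.35) = 3.27
Population V: 1 + 3.27 = 4.27
Population W: 1 + (0.24×2 + 0.76×1) = 2.24

4.27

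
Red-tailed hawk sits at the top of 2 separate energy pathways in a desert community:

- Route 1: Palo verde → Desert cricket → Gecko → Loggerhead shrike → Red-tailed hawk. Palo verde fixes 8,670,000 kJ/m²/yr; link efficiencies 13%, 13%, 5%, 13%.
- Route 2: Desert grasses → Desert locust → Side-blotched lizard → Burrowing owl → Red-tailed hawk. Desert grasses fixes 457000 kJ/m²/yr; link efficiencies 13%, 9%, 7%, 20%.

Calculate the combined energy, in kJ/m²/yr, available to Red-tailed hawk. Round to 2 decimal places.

1027.26 kJ/m²/yr

Route 1: 8670000 × 0.13 × 0.13 × 0.05 × 0.13 = 952.3995 kJ/m²/yr
Route 2: 457000 × 0.13 × 0.09 × 0.07 × 0.2 = 74.8566 kJ/m²/yr
Total at Red-tailed hawk: 952.3995 + 74.8566 = 1027.2561 kJ/m²/yr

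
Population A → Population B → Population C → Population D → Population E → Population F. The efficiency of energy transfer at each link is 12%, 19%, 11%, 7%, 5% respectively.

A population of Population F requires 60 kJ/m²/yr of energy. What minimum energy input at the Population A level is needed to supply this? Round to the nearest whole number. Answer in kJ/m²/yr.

Cumulative transfer efficiency: 0.12 × 0.19 × 0.11 × 0.07 × 0.05 = 0.000008778
Population A energy = 60 / 0.000008778 = 6835270 kJ/m²/yr

6835270 kJ/m²/yr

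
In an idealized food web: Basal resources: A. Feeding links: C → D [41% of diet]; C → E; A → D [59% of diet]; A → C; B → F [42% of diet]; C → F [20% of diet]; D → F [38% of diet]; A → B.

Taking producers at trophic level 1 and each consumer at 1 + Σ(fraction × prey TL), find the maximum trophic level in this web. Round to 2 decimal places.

3.16

B: 1 + 1 = 2
C: 1 + 1 = 2
D: 1 + (0.59×1 + 0.41×2) = 2.41
E: 1 + 2 = 3
F: 1 + (0.42×2 + 0.2×2 + 0.38×2.41) = 3.1558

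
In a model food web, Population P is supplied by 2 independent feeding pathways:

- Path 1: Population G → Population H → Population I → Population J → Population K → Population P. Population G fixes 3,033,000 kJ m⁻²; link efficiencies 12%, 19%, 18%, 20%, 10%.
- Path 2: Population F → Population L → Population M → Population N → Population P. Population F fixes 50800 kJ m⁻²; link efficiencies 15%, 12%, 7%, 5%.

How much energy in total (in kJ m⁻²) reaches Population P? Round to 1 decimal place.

Path 1: 3033000 × 0.12 × 0.19 × 0.18 × 0.2 × 0.1 = 248.94864 kJ m⁻²
Path 2: 50800 × 0.15 × 0.12 × 0.07 × 0.05 = 3.2004 kJ m⁻²
Total at Population P: 248.94864 + 3.2004 = 252.14904 kJ m⁻²

252.1 kJ m⁻²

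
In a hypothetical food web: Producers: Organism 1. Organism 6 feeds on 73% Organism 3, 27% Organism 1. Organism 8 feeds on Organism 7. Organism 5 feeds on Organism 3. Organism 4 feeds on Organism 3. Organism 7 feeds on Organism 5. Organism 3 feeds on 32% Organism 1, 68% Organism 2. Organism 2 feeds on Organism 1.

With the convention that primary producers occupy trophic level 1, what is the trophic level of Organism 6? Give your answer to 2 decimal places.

Organism 2: 1 + 1 = 2
Organism 3: 1 + (0.32×1 + 0.68×2) = 2.68
Organism 4: 1 + 2.68 = 3.68
Organism 5: 1 + 2.68 = 3.68
Organism 6: 1 + (0.73×2.68 + 0.27×1) = 3.2264
Organism 7: 1 + 3.68 = 4.68
Organism 8: 1 + 4.68 = 5.68

3.23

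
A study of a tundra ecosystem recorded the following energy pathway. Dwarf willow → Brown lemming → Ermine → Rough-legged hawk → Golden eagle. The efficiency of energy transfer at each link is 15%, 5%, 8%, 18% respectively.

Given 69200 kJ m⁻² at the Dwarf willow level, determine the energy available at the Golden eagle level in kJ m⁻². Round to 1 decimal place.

7.5 kJ m⁻²

Brown lemming: 69200 × 0.15 = 10380 kJ m⁻²
Ermine: 10380 × 0.05 = 519 kJ m⁻²
Rough-legged hawk: 519 × 0.08 = 41.52 kJ m⁻²
Golden eagle: 41.52 × 0.18 = 7.4736 kJ m⁻²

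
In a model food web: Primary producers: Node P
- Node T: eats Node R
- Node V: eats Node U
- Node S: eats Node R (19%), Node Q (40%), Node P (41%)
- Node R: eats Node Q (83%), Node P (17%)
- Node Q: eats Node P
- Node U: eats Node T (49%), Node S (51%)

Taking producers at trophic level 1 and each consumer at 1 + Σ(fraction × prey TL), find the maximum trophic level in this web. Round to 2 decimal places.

Node Q: 1 + 1 = 2
Node R: 1 + (0.83×2 + 0.17×1) = 2.83
Node S: 1 + (0.19×2.83 + 0.4×2 + 0.41×1) = 2.7477
Node T: 1 + 2.83 = 3.83
Node U: 1 + (0.49×3.83 + 0.51×2.7477) = 4.278027
Node V: 1 + 4.278027 = 5.278027

5.28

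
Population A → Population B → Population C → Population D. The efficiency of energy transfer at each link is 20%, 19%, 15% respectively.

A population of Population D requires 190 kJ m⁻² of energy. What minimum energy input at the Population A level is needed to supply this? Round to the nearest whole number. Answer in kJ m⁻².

Cumulative transfer efficiency: 0.2 × 0.19 × 0.15 = 0.0057
Population A energy = 190 / 0.0057 = 33333 kJ m⁻²

33333 kJ m⁻²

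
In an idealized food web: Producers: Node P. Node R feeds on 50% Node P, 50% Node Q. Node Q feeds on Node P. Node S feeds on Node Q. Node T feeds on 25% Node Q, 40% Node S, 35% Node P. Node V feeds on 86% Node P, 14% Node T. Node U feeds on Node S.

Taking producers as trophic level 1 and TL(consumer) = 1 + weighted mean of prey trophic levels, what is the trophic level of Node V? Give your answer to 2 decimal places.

2.29

Node Q: 1 + 1 = 2
Node R: 1 + (0.5×1 + 0.5×2) = 2.5
Node S: 1 + 2 = 3
Node T: 1 + (0.25×2 + 0.4×3 + 0.35×1) = 3.05
Node U: 1 + 3 = 4
Node V: 1 + (0.86×1 + 0.14×3.05) = 2.287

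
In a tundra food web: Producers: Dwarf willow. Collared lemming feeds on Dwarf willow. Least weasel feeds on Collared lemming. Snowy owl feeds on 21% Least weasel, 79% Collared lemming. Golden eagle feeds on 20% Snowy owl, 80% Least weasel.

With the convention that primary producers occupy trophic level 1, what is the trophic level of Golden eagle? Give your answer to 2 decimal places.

4.04

Collared lemming: 1 + 1 = 2
Least weasel: 1 + 2 = 3
Snowy owl: 1 + (0.21×3 + 0.79×2) = 3.21
Golden eagle: 1 + (0.2×3.21 + 0.8×3) = 4.042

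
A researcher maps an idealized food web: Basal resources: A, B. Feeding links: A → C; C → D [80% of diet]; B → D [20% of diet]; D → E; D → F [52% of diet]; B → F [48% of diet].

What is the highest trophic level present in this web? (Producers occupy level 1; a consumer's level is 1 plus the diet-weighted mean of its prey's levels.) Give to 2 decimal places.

C: 1 + 1 = 2
D: 1 + (0.8×2 + 0.2×1) = 2.8
E: 1 + 2.8 = 3.8
F: 1 + (0.52×2.8 + 0.48×1) = 2.936

3.80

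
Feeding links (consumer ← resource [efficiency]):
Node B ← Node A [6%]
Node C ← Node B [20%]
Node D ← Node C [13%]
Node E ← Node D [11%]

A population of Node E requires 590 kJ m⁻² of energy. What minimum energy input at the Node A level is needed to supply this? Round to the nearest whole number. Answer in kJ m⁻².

3438228 kJ m⁻²

Cumulative transfer efficiency: 0.06 × 0.2 × 0.13 × 0.11 = 0.0001716
Node A energy = 590 / 0.0001716 = 3438228 kJ m⁻²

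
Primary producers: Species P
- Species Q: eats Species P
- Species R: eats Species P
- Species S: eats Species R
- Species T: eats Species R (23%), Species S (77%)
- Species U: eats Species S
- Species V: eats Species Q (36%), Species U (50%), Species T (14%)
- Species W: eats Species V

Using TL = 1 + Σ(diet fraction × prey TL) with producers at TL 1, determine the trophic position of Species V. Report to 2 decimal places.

4.25

Species Q: 1 + 1 = 2
Species R: 1 + 1 = 2
Species S: 1 + 2 = 3
Species T: 1 + (0.23×2 + 0.77×3) = 3.77
Species U: 1 + 3 = 4
Species V: 1 + (0.36×2 + 0.5×4 + 0.14×3.77) = 4.2478
Species W: 1 + 4.2478 = 5.2478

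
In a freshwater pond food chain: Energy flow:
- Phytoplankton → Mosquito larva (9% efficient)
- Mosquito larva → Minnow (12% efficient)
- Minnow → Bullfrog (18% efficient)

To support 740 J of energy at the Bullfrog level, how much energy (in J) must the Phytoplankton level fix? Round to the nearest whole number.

380658 J

Cumulative transfer efficiency: 0.09 × 0.12 × 0.18 = 0.001944
Phytoplankton energy = 740 / 0.001944 = 380658 J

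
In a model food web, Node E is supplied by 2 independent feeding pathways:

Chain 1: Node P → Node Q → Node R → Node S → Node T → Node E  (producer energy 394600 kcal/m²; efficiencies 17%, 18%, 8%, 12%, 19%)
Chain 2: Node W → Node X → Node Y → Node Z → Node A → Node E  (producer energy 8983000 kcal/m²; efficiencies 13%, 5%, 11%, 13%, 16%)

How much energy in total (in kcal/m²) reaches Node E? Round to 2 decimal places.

Chain 1: 394600 × 0.17 × 0.18 × 0.08 × 0.12 × 0.19 = 22.02436224 kcal/m²
Chain 2: 8983000 × 0.13 × 0.05 × 0.11 × 0.13 × 0.16 = 133.595176 kcal/m²
Total at Node E: 22.02436224 + 133.595176 = 155.61953824 kcal/m²

155.62 kcal/m²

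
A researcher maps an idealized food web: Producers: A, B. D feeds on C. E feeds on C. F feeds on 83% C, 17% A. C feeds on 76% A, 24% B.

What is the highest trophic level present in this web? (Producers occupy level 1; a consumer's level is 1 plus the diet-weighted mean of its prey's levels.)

3

C: 1 + (0.76×1 + 0.24×1) = 2
D: 1 + 2 = 3
E: 1 + 2 = 3
F: 1 + (0.83×2 + 0.17×1) = 2.83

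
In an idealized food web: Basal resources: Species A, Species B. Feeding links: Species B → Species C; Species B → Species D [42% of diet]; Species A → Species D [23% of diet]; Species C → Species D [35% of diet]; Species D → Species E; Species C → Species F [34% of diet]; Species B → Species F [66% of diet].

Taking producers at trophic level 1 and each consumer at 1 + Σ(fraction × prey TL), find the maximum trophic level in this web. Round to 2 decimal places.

3.35

Species C: 1 + 1 = 2
Species D: 1 + (0.42×1 + 0.23×1 + 0.35×2) = 2.35
Species E: 1 + 2.35 = 3.35
Species F: 1 + (0.34×2 + 0.66×1) = 2.34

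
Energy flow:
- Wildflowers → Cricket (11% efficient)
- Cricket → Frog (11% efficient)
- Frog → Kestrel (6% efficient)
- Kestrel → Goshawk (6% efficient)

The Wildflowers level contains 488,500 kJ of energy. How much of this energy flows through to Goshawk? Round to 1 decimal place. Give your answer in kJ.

21.3 kJ

Cricket: 488500 × 0.11 = 53735 kJ
Frog: 53735 × 0.11 = 5910.85 kJ
Kestrel: 5910.85 × 0.06 = 354.651 kJ
Goshawk: 354.651 × 0.06 = 21.27906 kJ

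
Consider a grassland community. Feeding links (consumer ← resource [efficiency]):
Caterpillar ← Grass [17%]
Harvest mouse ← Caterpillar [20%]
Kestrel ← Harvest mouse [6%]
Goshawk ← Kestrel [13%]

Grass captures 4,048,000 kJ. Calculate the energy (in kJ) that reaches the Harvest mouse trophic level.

Caterpillar: 4048000 × 0.17 = 688160 kJ
Harvest mouse: 688160 × 0.2 = 137632 kJ

137632 kJ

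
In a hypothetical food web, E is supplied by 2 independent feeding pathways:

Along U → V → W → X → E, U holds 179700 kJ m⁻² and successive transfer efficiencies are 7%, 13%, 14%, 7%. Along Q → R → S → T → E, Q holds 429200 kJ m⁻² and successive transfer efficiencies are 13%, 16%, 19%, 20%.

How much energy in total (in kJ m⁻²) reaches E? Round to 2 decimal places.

355.27 kJ m⁻²

Via U: 179700 × 0.07 × 0.13 × 0.14 × 0.07 = 16.025646 kJ m⁻²
Via Q: 429200 × 0.13 × 0.16 × 0.19 × 0.2 = 339.23968 kJ m⁻²
Total at E: 16.025646 + 339.23968 = 355.265326 kJ m⁻²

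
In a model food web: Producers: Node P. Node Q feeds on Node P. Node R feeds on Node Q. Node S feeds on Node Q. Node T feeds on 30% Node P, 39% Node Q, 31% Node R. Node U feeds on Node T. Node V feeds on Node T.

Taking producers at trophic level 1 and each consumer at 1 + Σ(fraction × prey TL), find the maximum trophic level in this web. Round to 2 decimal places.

4.01

Node Q: 1 + 1 = 2
Node R: 1 + 2 = 3
Node S: 1 + 2 = 3
Node T: 1 + (0.3×1 + 0.39×2 + 0.31×3) = 3.01
Node U: 1 + 3.01 = 4.01
Node V: 1 + 3.01 = 4.01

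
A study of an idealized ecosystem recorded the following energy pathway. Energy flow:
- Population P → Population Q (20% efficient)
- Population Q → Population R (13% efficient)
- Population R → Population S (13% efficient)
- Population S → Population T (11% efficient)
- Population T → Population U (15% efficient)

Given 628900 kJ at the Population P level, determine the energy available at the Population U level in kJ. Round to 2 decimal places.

Population Q: 628900 × 0.2 = 125780 kJ
Population R: 125780 × 0.13 = 16351.4 kJ
Population S: 16351.4 × 0.13 = 2125.682 kJ
Population T: 2125.682 × 0.11 = 233.82502 kJ
Population U: 233.82502 × 0.15 = 35.073753 kJ

35.07 kJ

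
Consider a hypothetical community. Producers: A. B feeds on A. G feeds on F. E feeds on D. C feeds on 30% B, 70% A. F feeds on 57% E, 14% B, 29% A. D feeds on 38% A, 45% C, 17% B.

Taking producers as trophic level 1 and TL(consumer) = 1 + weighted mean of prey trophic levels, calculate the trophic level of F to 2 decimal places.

B: 1 + 1 = 2
C: 1 + (0.3×2 + 0.7×1) = 2.3
D: 1 + (0.38×1 + 0.45×2.3 + 0.17×2) = 2.755
E: 1 + 2.755 = 3.755
F: 1 + (0.57×3.755 + 0.14×2 + 0.29×1) = 3.71035
G: 1 + 3.71035 = 4.71035

3.71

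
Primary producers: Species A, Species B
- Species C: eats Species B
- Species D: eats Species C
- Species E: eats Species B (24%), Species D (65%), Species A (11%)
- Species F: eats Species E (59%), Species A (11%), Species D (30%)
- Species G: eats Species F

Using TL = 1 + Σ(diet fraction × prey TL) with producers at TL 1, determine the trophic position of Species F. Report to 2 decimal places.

Species C: 1 + 1 = 2
Species D: 1 + 2 = 3
Species E: 1 + (0.24×1 + 0.65×3 + 0.11×1) = 3.3
Species F: 1 + (0.59×3.3 + 0.11×1 + 0.3×3) = 3.957
Species G: 1 + 3.957 = 4.957

3.96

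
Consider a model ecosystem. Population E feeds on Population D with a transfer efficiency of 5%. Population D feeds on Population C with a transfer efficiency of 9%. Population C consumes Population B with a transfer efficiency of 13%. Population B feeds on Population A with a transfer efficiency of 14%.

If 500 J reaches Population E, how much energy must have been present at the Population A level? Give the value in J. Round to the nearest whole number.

6105006 J

Cumulative transfer efficiency: 0.14 × 0.13 × 0.09 × 0.05 = 0.0000819
Population A energy = 500 / 0.0000819 = 6105006 J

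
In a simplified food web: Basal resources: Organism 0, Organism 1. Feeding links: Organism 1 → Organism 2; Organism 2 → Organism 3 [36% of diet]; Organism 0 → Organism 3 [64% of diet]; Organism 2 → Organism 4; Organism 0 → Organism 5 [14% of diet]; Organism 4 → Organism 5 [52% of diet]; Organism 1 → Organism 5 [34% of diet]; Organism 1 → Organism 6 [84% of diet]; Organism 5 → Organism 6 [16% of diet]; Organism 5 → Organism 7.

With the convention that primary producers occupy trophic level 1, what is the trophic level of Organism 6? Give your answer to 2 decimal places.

2.33

Organism 2: 1 + 1 = 2
Organism 3: 1 + (0.36×2 + 0.64×1) = 2.36
Organism 4: 1 + 2 = 3
Organism 5: 1 + (0.14×1 + 0.52×3 + 0.34×1) = 3.04
Organism 6: 1 + (0.84×1 + 0.16×3.04) = 2.3264
Organism 7: 1 + 3.04 = 4.04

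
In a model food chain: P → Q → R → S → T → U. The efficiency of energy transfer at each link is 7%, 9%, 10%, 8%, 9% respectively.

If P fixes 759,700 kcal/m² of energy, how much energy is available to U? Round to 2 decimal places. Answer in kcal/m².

Q: 759700 × 0.07 = 53179 kcal/m²
R: 53179 × 0.09 = 4786.11 kcal/m²
S: 4786.11 × 0.1 = 478.611 kcal/m²
T: 478.611 × 0.08 = 38.28888 kcal/m²
U: 38.28888 × 0.09 = 3.4459992 kcal/m²

3.45 kcal/m²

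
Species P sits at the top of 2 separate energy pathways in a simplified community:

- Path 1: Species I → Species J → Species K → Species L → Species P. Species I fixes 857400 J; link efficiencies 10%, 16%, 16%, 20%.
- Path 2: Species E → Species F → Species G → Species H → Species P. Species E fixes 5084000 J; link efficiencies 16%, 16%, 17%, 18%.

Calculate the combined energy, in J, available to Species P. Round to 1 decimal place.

Path 1: 857400 × 0.1 × 0.16 × 0.16 × 0.2 = 438.9888 J
Path 2: 5084000 × 0.16 × 0.16 × 0.17 × 0.18 = 3982.60224 J
Total at Species P: 438.9888 + 3982.60224 = 4421.59104 J

4421.6 J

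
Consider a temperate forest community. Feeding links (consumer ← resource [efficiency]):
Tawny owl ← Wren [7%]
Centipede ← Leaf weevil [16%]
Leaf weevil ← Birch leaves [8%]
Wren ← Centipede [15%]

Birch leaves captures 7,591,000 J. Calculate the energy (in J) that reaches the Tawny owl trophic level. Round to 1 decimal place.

Leaf weevil: 7591000 × 0.08 = 607280 J
Centipede: 607280 × 0.16 = 97164.8 J
Wren: 97164.8 × 0.15 = 14574.72 J
Tawny owl: 14574.72 × 0.07 = 1020.2304 J

1020.2 J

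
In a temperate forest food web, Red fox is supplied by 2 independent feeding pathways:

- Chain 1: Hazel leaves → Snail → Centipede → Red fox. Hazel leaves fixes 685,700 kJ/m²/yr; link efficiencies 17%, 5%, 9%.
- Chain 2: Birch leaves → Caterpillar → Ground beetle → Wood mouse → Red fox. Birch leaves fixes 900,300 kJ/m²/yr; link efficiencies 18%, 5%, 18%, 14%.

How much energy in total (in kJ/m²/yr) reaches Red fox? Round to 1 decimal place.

728.7 kJ/m²/yr

Chain 1: 685700 × 0.17 × 0.05 × 0.09 = 524.5605 kJ/m²/yr
Chain 2: 900300 × 0.18 × 0.05 × 0.18 × 0.14 = 204.18804 kJ/m²/yr
Total at Red fox: 524.5605 + 204.18804 = 728.74854 kJ/m²/yr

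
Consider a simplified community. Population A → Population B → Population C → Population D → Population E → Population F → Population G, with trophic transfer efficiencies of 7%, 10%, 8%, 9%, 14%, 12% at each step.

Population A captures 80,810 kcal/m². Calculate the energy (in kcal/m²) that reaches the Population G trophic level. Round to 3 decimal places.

Population B: 80810 × 0.07 = 5656.7 kcal/m²
Population C: 5656.7 × 0.1 = 565.67 kcal/m²
Population D: 565.67 × 0.08 = 45.2536 kcal/m²
Population E: 45.2536 × 0.09 = 4.072824 kcal/m²
Population F: 4.072824 × 0.14 = 0.57019536 kcal/m²
Population G: 0.57019536 × 0.12 = 0.0684234432 kcal/m²

0.068 kcal/m²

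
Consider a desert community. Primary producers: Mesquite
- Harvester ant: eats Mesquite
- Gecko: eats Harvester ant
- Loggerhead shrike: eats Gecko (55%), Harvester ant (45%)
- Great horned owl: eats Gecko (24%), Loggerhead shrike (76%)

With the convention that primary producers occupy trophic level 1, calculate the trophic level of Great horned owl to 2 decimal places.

Harvester ant: 1 + 1 = 2
Gecko: 1 + 2 = 3
Loggerhead shrike: 1 + (0.55×3 + 0.45×2) = 3.55
Great horned owl: 1 + (0.24×3 + 0.76×3.55) = 4.418

4.42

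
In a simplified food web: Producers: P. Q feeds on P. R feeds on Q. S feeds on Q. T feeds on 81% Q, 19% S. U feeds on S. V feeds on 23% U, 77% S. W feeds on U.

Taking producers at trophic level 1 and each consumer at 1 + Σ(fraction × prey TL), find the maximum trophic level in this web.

5

Q: 1 + 1 = 2
R: 1 + 2 = 3
S: 1 + 2 = 3
T: 1 + (0.81×2 + 0.19×3) = 3.19
U: 1 + 3 = 4
V: 1 + (0.23×4 + 0.77×3) = 4.23
W: 1 + 4 = 5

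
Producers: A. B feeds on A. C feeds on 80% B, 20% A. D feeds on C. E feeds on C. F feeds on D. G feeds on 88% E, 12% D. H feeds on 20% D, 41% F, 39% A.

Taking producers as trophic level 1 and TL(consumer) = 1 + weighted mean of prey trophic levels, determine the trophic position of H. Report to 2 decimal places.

4.12

B: 1 + 1 = 2
C: 1 + (0.8×2 + 0.2×1) = 2.8
D: 1 + 2.8 = 3.8
E: 1 + 2.8 = 3.8
F: 1 + 3.8 = 4.8
G: 1 + (0.88×3.8 + 0.12×3.8) = 4.8
H: 1 + (0.2×3.8 + 0.41×4.8 + 0.39×1) = 4.118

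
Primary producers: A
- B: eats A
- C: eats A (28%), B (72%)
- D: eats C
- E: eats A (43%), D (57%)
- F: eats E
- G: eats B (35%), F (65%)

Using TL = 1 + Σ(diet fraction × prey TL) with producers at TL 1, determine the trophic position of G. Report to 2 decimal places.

4.66

B: 1 + 1 = 2
C: 1 + (0.28×1 + 0.72×2) = 2.72
D: 1 + 2.72 = 3.72
E: 1 + (0.43×1 + 0.57×3.72) = 3.5504
F: 1 + 3.5504 = 4.5504
G: 1 + (0.35×2 + 0.65×4.5504) = 4.65776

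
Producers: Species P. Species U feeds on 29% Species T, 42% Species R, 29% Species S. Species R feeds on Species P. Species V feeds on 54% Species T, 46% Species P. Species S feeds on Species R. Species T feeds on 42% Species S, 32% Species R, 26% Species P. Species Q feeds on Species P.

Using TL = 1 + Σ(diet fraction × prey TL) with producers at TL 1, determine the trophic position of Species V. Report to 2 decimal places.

Species Q: 1 + 1 = 2
Species R: 1 + 1 = 2
Species S: 1 + 2 = 3
Species T: 1 + (0.42×3 + 0.32×2 + 0.26×1) = 3.16
Species U: 1 + (0.29×3.16 + 0.42×2 + 0.29×3) = 3.6264
Species V: 1 + (0.54×3.16 + 0.46×1) = 3.1664

3.17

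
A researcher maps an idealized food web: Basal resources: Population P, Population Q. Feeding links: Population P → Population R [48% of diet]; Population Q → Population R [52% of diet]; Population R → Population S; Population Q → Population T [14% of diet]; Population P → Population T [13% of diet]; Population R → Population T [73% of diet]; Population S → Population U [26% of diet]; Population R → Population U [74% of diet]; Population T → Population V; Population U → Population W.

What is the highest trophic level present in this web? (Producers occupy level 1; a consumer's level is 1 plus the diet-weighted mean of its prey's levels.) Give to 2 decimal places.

4.26

Population R: 1 + (0.48×1 + 0.52×1) = 2
Population S: 1 + 2 = 3
Population T: 1 + (0.14×1 + 0.13×1 + 0.73×2) = 2.73
Population U: 1 + (0.26×3 + 0.74×2) = 3.26
Population V: 1 + 2.73 = 3.73
Population W: 1 + 3.26 = 4.26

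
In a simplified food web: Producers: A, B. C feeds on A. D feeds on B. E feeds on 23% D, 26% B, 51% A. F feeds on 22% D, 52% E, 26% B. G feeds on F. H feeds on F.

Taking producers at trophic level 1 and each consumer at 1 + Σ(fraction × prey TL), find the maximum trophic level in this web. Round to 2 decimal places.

C: 1 + 1 = 2
D: 1 + 1 = 2
E: 1 + (0.23×2 + 0.26×1 + 0.51×1) = 2.23
F: 1 + (0.22×2 + 0.52×2.23 + 0.26×1) = 2.8596
G: 1 + 2.8596 = 3.8596
H: 1 + 2.8596 = 3.8596

3.86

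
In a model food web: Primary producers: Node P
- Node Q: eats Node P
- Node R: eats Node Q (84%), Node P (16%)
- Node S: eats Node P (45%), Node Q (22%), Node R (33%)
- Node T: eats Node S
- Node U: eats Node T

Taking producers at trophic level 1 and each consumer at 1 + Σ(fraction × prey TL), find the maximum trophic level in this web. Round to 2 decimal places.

4.83

Node Q: 1 + 1 = 2
Node R: 1 + (0.84×2 + 0.16×1) = 2.84
Node S: 1 + (0.45×1 + 0.22×2 + 0.33×2.84) = 2.8272
Node T: 1 + 2.8272 = 3.8272
Node U: 1 + 3.8272 = 4.8272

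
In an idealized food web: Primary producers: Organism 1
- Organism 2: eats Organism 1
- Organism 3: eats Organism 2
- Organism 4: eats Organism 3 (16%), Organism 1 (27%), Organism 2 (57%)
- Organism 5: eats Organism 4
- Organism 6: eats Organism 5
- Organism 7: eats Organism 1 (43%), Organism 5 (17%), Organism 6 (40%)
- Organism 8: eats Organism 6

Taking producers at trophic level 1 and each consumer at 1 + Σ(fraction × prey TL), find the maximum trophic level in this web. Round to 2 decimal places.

5.89

Organism 2: 1 + 1 = 2
Organism 3: 1 + 2 = 3
Organism 4: 1 + (0.16×3 + 0.27×1 + 0.57×2) = 2.89
Organism 5: 1 + 2.89 = 3.89
Organism 6: 1 + 3.89 = 4.89
Organism 7: 1 + (0.43×1 + 0.17×3.89 + 0.4×4.89) = 4.0473
Organism 8: 1 + 4.89 = 5.89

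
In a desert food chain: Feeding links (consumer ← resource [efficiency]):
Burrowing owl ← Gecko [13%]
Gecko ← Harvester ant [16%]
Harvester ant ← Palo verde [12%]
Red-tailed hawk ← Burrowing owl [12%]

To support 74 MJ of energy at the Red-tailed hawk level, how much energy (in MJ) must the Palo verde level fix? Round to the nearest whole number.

247062 MJ

Cumulative transfer efficiency: 0.12 × 0.16 × 0.13 × 0.12 = 0.00029952
Palo verde energy = 74 / 0.00029952 = 247062 MJ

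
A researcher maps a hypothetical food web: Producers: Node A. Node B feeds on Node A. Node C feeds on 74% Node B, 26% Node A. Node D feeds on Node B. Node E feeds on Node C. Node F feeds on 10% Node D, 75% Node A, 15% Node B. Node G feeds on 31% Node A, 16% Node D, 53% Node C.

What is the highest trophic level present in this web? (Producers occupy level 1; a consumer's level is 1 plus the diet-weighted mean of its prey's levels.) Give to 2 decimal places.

3.74

Node B: 1 + 1 = 2
Node C: 1 + (0.74×2 + 0.26×1) = 2.74
Node D: 1 + 2 = 3
Node E: 1 + 2.74 = 3.74
Node F: 1 + (0.1×3 + 0.75×1 + 0.15×2) = 2.35
Node G: 1 + (0.31×1 + 0.16×3 + 0.53×2.74) = 3.2422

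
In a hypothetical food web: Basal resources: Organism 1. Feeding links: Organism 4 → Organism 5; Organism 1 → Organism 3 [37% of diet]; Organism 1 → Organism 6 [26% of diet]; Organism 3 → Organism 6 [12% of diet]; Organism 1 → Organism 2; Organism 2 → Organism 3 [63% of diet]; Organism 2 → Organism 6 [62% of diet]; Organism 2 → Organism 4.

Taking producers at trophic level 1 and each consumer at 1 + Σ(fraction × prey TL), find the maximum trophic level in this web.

4

Organism 2: 1 + 1 = 2
Organism 3: 1 + (0.37×1 + 0.63×2) = 2.63
Organism 4: 1 + 2 = 3
Organism 5: 1 + 3 = 4
Organism 6: 1 + (0.26×1 + 0.62×2 + 0.12×2.63) = 2.8156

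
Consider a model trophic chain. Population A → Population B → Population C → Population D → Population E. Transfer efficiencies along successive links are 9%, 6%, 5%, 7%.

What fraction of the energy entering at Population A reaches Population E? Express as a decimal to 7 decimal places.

Product of link efficiencies: 0.09 × 0.06 × 0.05 × 0.07 = 0.0000189

0.0000189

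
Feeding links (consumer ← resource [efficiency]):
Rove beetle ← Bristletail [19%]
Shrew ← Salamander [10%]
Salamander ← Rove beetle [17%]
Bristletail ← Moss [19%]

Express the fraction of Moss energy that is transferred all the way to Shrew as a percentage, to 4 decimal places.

Product of link efficiencies: 0.19 × 0.19 × 0.17 × 0.1 = 0.0006137
As a percentage: 0.0006137 × 100 = 0.0614%

0.0614%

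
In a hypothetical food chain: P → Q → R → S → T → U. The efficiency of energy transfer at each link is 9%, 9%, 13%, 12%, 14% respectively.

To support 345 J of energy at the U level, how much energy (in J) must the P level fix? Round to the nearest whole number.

Cumulative transfer efficiency: 0.09 × 0.09 × 0.13 × 0.12 × 0.14 = 0.0000176904
P energy = 345 / 0.0000176904 = 19502103 J

19502103 J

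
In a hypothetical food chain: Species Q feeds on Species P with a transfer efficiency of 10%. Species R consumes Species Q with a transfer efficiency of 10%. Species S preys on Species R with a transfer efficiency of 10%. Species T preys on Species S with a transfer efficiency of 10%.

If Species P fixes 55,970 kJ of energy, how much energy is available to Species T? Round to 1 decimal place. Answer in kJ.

Species Q: 55970 × 0.1 = 5597 kJ
Species R: 5597 × 0.1 = 559.7 kJ
Species S: 559.7 × 0.1 = 55.97 kJ
Species T: 55.97 × 0.1 = 5.597 kJ

5.6 kJ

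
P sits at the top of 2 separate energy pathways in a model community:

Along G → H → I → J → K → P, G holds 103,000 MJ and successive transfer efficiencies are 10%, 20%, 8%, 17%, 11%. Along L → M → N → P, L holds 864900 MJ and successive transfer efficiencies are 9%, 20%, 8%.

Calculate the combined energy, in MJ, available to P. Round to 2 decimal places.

1248.54 MJ

Via G: 103000 × 0.1 × 0.2 × 0.08 × 0.17 × 0.11 = 3.08176 MJ
Via L: 864900 × 0.09 × 0.2 × 0.08 = 1245.456 MJ
Total at P: 3.08176 + 1245.456 = 1248.53776 MJ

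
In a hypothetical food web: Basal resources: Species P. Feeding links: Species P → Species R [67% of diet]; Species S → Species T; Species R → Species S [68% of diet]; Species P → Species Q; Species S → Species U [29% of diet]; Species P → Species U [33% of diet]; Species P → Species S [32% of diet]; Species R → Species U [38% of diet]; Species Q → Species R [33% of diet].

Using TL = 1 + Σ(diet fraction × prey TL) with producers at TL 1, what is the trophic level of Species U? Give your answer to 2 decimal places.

Species Q: 1 + 1 = 2
Species R: 1 + (0.33×2 + 0.67×1) = 2.33
Species S: 1 + (0.32×1 + 0.68×2.33) = 2.9044
Species T: 1 + 2.9044 = 3.9044
Species U: 1 + (0.33×1 + 0.29×2.9044 + 0.38×2.33) = 3.057676

3.06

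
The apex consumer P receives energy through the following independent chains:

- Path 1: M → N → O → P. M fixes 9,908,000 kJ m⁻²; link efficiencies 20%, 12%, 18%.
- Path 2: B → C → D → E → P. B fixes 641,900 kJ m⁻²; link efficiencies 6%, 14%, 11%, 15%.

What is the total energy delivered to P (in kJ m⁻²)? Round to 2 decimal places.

42891.53 kJ m⁻²

Path 1: 9908000 × 0.2 × 0.12 × 0.18 = 42802.56 kJ m⁻²
Path 2: 641900 × 0.06 × 0.14 × 0.11 × 0.15 = 88.96734 kJ m⁻²
Total at P: 42802.56 + 88.96734 = 42891.52734 kJ m⁻²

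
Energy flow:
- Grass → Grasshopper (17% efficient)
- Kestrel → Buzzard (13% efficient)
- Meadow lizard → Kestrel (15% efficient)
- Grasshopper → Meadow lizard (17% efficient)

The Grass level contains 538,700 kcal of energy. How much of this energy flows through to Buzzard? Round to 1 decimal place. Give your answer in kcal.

303.6 kcal

Grasshopper: 538700 × 0.17 = 91579 kcal
Meadow lizard: 91579 × 0.17 = 15568.43 kcal
Kestrel: 15568.43 × 0.15 = 2335.2645 kcal
Buzzard: 2335.2645 × 0.13 = 303.584385 kcal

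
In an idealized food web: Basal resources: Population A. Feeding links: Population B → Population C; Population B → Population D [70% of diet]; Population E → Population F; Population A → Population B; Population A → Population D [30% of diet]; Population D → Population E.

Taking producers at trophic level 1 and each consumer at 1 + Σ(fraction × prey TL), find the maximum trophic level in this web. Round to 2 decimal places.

Population B: 1 + 1 = 2
Population C: 1 + 2 = 3
Population D: 1 + (0.3×1 + 0.7×2) = 2.7
Population E: 1 + 2.7 = 3.7
Population F: 1 + 3.7 = 4.7

4.70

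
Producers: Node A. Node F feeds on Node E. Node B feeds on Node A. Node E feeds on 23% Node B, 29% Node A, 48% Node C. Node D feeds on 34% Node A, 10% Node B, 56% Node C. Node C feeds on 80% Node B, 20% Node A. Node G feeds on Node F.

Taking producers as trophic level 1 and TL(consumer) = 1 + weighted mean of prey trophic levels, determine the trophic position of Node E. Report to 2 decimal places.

3.09

Node B: 1 + 1 = 2
Node C: 1 + (0.8×2 + 0.2×1) = 2.8
Node D: 1 + (0.34×1 + 0.1×2 + 0.56×2.8) = 3.108
Node E: 1 + (0.23×2 + 0.29×1 + 0.48×2.8) = 3.094
Node F: 1 + 3.094 = 4.094
Node G: 1 + 4.094 = 5.094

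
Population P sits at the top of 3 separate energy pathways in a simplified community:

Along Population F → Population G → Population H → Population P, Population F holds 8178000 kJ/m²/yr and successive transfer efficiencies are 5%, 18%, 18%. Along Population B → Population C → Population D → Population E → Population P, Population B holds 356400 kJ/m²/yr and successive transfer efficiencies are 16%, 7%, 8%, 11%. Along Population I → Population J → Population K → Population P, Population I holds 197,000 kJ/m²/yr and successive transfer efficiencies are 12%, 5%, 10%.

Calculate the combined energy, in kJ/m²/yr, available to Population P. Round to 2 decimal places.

13401.69 kJ/m²/yr

Via Population F: 8178000 × 0.05 × 0.18 × 0.18 = 13248.36 kJ/m²/yr
Via Population B: 356400 × 0.16 × 0.07 × 0.08 × 0.11 = 35.126784 kJ/m²/yr
Via Population I: 197000 × 0.12 × 0.05 × 0.1 = 118.2 kJ/m²/yr
Total at Population P: 13248.36 + 35.126784 + 118.2 = 13401.686784 kJ/m²/yr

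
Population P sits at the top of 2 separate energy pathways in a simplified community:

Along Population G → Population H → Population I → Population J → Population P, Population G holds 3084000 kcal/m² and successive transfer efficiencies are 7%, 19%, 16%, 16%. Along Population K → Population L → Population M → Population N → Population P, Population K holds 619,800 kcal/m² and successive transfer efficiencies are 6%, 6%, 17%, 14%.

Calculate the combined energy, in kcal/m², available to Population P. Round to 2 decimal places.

Via Population G: 3084000 × 0.07 × 0.19 × 0.16 × 0.16 = 1050.04032 kcal/m²
Via Population K: 619800 × 0.06 × 0.06 × 0.17 × 0.14 = 53.104464 kcal/m²
Total at Population P: 1050.04032 + 53.104464 = 1103.144784 kcal/m²

1103.14 kcal/m²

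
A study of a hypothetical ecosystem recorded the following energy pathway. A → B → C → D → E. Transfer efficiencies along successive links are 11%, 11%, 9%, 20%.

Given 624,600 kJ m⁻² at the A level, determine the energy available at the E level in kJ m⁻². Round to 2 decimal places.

136.04 kJ m⁻²

B: 624600 × 0.11 = 68706 kJ m⁻²
C: 68706 × 0.11 = 7557.66 kJ m⁻²
D: 7557.66 × 0.09 = 680.1894 kJ m⁻²
E: 680.1894 × 0.2 = 136.03788 kJ m⁻²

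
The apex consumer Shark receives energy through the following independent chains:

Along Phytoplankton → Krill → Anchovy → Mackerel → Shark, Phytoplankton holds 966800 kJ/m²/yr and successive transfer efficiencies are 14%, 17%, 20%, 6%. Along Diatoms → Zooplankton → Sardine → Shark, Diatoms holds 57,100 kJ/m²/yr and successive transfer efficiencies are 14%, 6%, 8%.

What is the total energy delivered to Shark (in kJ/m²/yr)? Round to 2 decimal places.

Via Phytoplankton: 966800 × 0.14 × 0.17 × 0.2 × 0.06 = 276.11808 kJ/m²/yr
Via Diatoms: 57100 × 0.14 × 0.06 × 0.08 = 38.3712 kJ/m²/yr
Total at Shark: 276.11808 + 38.3712 = 314.48928 kJ/m²/yr

314.49 kJ/m²/yr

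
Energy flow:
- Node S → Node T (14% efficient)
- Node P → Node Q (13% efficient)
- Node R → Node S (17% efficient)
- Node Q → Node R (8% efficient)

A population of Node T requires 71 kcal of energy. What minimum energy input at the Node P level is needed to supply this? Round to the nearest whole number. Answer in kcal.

286846 kcal

Cumulative transfer efficiency: 0.13 × 0.08 × 0.17 × 0.14 = 0.00024752
Node P energy = 71 / 0.00024752 = 286846 kcal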